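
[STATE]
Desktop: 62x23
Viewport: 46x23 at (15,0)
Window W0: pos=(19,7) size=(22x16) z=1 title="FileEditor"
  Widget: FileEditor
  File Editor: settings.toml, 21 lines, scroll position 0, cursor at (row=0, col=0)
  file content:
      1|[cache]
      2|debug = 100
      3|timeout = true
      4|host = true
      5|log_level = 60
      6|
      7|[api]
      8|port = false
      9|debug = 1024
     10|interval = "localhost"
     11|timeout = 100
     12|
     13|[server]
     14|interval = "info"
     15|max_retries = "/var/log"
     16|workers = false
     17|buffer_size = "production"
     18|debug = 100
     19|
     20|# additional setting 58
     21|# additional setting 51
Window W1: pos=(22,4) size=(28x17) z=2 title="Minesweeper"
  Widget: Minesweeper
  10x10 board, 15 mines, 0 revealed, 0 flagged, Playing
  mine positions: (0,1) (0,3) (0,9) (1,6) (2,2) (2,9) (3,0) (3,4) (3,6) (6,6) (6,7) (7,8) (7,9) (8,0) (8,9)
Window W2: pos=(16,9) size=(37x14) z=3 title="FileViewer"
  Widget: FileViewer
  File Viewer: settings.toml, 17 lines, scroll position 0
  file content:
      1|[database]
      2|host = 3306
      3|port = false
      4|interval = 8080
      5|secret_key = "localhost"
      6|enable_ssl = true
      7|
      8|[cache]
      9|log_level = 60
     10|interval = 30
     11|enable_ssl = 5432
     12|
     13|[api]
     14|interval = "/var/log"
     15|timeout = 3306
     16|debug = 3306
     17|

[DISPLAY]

                                              
                                              
                                              
                                              
       ┏━━━━━━━━━━━━━━━━━━━━━━━━━━┓           
       ┃ Minesweeper              ┃           
       ┠──────────────────────────┨           
    ┏━━┃■■■■■■■■■■                ┃           
    ┃ F┃■■■■■■■■■■                ┃           
 ┏━━━━━━━━━━━━━━━━━━━━━━━━━━━━━━━━━━━┓        
 ┃ FileViewer                        ┃        
 ┠───────────────────────────────────┨        
 ┃[database]                        ▲┃        
 ┃host = 3306                       █┃        
 ┃port = false                      ░┃        
 ┃interval = 8080                   ░┃        
 ┃secret_key = "localhost"          ░┃        
 ┃enable_ssl = true                 ░┃        
 ┃                                  ░┃        
 ┃[cache]                           ░┃        
 ┃log_level = 60                    ░┃        
 ┃interval = 30                     ▼┃        
 ┗━━━━━━━━━━━━━━━━━━━━━━━━━━━━━━━━━━━┛        


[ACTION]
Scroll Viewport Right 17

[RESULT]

                                              
                                              
                                              
                                              
      ┏━━━━━━━━━━━━━━━━━━━━━━━━━━┓            
      ┃ Minesweeper              ┃            
      ┠──────────────────────────┨            
   ┏━━┃■■■■■■■■■■                ┃            
   ┃ F┃■■■■■■■■■■                ┃            
┏━━━━━━━━━━━━━━━━━━━━━━━━━━━━━━━━━━━┓         
┃ FileViewer                        ┃         
┠───────────────────────────────────┨         
┃[database]                        ▲┃         
┃host = 3306                       █┃         
┃port = false                      ░┃         
┃interval = 8080                   ░┃         
┃secret_key = "localhost"          ░┃         
┃enable_ssl = true                 ░┃         
┃                                  ░┃         
┃[cache]                           ░┃         
┃log_level = 60                    ░┃         
┃interval = 30                     ▼┃         
┗━━━━━━━━━━━━━━━━━━━━━━━━━━━━━━━━━━━┛         


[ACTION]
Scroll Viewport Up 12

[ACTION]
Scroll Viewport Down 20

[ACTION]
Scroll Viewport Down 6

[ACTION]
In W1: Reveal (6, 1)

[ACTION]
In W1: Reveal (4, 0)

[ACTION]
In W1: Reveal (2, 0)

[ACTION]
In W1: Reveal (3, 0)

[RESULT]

                                              
                                              
                                              
                                              
      ┏━━━━━━━━━━━━━━━━━━━━━━━━━━┓            
      ┃ Minesweeper              ┃            
      ┠──────────────────────────┨            
   ┏━━┃■✹■✹■■■■■✹                ┃            
   ┃ F┃■■■■■■✹■■■                ┃            
┏━━━━━━━━━━━━━━━━━━━━━━━━━━━━━━━━━━━┓         
┃ FileViewer                        ┃         
┠───────────────────────────────────┨         
┃[database]                        ▲┃         
┃host = 3306                       █┃         
┃port = false                      ░┃         
┃interval = 8080                   ░┃         
┃secret_key = "localhost"          ░┃         
┃enable_ssl = true                 ░┃         
┃                                  ░┃         
┃[cache]                           ░┃         
┃log_level = 60                    ░┃         
┃interval = 30                     ▼┃         
┗━━━━━━━━━━━━━━━━━━━━━━━━━━━━━━━━━━━┛         


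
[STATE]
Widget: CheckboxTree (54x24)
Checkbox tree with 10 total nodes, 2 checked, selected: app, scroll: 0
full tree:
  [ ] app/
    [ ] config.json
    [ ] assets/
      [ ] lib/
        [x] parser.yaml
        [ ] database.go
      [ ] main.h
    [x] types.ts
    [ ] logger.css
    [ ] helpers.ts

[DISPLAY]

>[-] app/                                             
   [ ] config.json                                    
   [-] assets/                                        
     [-] lib/                                         
       [x] parser.yaml                                
       [ ] database.go                                
     [ ] main.h                                       
   [x] types.ts                                       
   [ ] logger.css                                     
   [ ] helpers.ts                                     
                                                      
                                                      
                                                      
                                                      
                                                      
                                                      
                                                      
                                                      
                                                      
                                                      
                                                      
                                                      
                                                      
                                                      


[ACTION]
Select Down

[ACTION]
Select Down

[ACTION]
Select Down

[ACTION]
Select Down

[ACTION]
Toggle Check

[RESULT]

 [-] app/                                             
   [ ] config.json                                    
   [ ] assets/                                        
     [ ] lib/                                         
>      [ ] parser.yaml                                
       [ ] database.go                                
     [ ] main.h                                       
   [x] types.ts                                       
   [ ] logger.css                                     
   [ ] helpers.ts                                     
                                                      
                                                      
                                                      
                                                      
                                                      
                                                      
                                                      
                                                      
                                                      
                                                      
                                                      
                                                      
                                                      
                                                      


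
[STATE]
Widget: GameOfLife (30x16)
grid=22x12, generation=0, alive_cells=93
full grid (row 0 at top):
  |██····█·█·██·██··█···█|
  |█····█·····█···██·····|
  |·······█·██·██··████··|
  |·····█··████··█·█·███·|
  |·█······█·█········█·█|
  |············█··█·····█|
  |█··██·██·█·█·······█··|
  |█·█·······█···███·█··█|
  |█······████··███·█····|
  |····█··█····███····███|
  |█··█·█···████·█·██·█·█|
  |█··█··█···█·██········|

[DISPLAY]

Gen: 0                        
██····█·█·██·██··█···█        
█····█·····█···██·····        
·······█·██·██··████··        
·····█··████··█·█·███·        
·█······█·█········█·█        
············█··█·····█        
█··██·██·█·█·······█··        
█·█·······█···███·█··█        
█······████··███·█····        
····█··█····███····███        
█··█·█···████·█·██·█·█        
█··█··█···█·██········        
                              
                              
                              


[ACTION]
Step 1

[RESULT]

Gen: 1                        
██········███·███·····        
██····███······█······        
······█·····███·····█·        
·······█····██·██·····        
········█·█····█··██·█        
·······█████··········        
·█·█······██··█·█···█·        
█··█··█····█·█··███···        
·█·····██████····███·█        
····█·██·········█·█·█        
···█·██··██···██··██·█        
····█····██·██········        
                              
                              
                              


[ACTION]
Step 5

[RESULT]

Gen: 6                        
██···███·······██·····        
██···█······█·██·█····        
······██···███·█·██···        
············███··█····        
····█·······█·█·██····        
····█····█···██·█·····        
··········█····██·····        
·········██·██···█····        
·····█····████··█·····        
····██·█··········█·█·        
···██··········█·█·█··        
··············██·███··        
                              
                              
                              


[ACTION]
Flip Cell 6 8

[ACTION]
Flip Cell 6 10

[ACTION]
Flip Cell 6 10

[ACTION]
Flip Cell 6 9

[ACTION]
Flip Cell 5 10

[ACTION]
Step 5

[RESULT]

Gen: 11                       
██···██····██···███···        
██···██······█··█··█··        
···········██·······█·        
·················█·█··        
·······█·█········█···        
······█·········██····        
······█···█·····███···        
····█·····█····██··█··        
···███████·······██···        
···█···█·······███····        
···█·██···············        
····███···············        
                              
                              
                              


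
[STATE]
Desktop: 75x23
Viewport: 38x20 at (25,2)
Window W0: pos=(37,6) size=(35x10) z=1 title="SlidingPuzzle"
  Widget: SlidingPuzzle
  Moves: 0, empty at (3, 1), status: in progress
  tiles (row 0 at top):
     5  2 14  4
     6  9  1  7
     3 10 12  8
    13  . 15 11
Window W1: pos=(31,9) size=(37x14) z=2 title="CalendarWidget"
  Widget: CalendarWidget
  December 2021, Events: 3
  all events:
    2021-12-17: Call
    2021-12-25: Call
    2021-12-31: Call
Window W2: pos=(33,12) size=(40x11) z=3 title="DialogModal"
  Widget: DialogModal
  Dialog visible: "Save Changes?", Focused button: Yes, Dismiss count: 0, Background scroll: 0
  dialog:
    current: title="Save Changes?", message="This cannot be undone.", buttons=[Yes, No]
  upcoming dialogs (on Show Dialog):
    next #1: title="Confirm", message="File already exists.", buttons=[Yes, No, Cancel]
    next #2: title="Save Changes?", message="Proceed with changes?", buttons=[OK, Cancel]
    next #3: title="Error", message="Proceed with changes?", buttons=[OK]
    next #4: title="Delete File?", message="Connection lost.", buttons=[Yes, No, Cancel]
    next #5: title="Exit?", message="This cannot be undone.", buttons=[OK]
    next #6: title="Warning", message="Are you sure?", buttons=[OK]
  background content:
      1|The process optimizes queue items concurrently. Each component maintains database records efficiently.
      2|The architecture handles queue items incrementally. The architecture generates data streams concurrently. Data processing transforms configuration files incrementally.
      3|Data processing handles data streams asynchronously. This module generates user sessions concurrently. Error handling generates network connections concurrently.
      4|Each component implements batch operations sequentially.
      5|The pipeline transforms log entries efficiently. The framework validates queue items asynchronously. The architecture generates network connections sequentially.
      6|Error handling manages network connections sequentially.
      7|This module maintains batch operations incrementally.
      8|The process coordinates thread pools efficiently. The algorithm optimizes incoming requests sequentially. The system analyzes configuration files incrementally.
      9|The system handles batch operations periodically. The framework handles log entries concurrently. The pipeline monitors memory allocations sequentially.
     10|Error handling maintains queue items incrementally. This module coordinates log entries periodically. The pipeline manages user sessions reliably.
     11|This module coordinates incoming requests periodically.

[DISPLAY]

                                      
                                      
                                      
                                      
            ┏━━━━━━━━━━━━━━━━━━━━━━━━━
            ┃ SlidingPuzzle           
            ┠─────────────────────────
      ┏━━━━━━━━━━━━━━━━━━━━━━━━━━━━━━━
      ┃ CalendarWidget                
      ┠───────────────────────────────
      ┃ ┏━━━━━━━━━━━━━━━━━━━━━━━━━━━━━
      ┃M┃ DialogModal                 
      ┃ ┠─────────────────────────────
      ┃ ┃The process optimizes queue i
      ┃1┃The ar┌──────────────────────
      ┃2┃Data p│     Save Changes?    
      ┃2┃Each c│ This cannot be undone
      ┃ ┃The pi│       [Yes]  No      
      ┃ ┃Error └──────────────────────
      ┃ ┃This module maintains batch o


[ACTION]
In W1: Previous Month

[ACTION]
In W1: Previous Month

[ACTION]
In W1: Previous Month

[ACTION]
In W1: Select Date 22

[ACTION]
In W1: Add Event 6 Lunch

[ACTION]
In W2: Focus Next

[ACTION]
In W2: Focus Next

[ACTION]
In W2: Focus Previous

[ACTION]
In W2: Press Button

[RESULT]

                                      
                                      
                                      
                                      
            ┏━━━━━━━━━━━━━━━━━━━━━━━━━
            ┃ SlidingPuzzle           
            ┠─────────────────────────
      ┏━━━━━━━━━━━━━━━━━━━━━━━━━━━━━━━
      ┃ CalendarWidget                
      ┠───────────────────────────────
      ┃ ┏━━━━━━━━━━━━━━━━━━━━━━━━━━━━━
      ┃M┃ DialogModal                 
      ┃ ┠─────────────────────────────
      ┃ ┃The process optimizes queue i
      ┃1┃The architecture handles queu
      ┃2┃Data processing handles data 
      ┃2┃Each component implements bat
      ┃ ┃The pipeline transforms log e
      ┃ ┃Error handling manages networ
      ┃ ┃This module maintains batch o


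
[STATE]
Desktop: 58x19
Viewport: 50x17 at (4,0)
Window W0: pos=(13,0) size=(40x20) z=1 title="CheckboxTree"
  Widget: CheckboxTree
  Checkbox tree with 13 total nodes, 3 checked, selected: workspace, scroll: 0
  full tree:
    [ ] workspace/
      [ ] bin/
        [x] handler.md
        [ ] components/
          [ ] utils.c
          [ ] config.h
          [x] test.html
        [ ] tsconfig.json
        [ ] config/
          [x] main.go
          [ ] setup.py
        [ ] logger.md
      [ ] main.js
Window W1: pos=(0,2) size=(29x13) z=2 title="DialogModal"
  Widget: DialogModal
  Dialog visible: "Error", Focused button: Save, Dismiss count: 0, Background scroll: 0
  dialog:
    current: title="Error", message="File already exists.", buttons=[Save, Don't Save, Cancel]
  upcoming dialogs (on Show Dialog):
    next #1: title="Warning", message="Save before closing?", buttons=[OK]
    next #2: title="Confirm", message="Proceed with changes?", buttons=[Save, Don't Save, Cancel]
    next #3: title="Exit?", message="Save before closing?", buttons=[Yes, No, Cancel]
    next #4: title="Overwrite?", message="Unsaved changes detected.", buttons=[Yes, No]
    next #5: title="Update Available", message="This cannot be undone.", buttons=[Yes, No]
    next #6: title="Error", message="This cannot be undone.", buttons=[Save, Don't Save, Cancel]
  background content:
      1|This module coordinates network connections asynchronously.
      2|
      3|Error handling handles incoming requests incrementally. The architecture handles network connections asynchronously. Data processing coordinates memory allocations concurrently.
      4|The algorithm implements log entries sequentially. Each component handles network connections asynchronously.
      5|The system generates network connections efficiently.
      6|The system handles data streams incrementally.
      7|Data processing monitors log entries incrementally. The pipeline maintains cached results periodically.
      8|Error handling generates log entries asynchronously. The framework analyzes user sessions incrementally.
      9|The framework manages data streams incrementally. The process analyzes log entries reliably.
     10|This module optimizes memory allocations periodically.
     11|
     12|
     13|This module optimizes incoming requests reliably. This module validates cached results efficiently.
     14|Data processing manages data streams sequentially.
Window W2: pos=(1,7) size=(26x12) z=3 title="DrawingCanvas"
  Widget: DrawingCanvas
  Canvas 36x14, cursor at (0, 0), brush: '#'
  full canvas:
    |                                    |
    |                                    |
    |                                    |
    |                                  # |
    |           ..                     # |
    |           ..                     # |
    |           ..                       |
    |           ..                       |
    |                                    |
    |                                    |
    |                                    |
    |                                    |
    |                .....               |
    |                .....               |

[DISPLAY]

         ┏━━━━━━━━━━━━━━━━━━━━━━━━━━━━━━━━━━━━━━┓ 
         ┃ CheckboxTree                         ┃ 
━━━━━━━━━━━━━━━━━━━━━━━━┓───────────────────────┨ 
alogModal               ┃                       ┃ 
────────────────────────┨                       ┃ 
s module coordinates net┃r.md                   ┃ 
                        ┃ents/                  ┃ 
━━━━━━━━━━━━━━━━━━━━━━┓o┃s.c                    ┃ 
rawingCanvas          ┃o┃ig.h                   ┃ 
──────────────────────┨r┃.html                  ┃ 
                      ┃r┃ig.json                ┃ 
                      ┃o┃/                      ┃ 
                      ┃o┃.go                    ┃ 
                      ┃ ┃p.py                   ┃ 
         ..           ┃━┛.md                    ┃ 
         ..           ┃s                        ┃ 
         ..           ┃                         ┃ 


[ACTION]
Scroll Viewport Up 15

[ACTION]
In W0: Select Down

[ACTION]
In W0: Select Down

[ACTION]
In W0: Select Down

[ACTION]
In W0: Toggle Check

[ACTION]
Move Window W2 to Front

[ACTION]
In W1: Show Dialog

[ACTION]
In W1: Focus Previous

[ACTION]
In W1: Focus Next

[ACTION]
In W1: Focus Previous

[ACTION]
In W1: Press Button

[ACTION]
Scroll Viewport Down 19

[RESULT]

━━━━━━━━━━━━━━━━━━━━━━━━┓───────────────────────┨ 
alogModal               ┃                       ┃ 
────────────────────────┨                       ┃ 
s module coordinates net┃r.md                   ┃ 
                        ┃ents/                  ┃ 
━━━━━━━━━━━━━━━━━━━━━━┓o┃s.c                    ┃ 
rawingCanvas          ┃o┃ig.h                   ┃ 
──────────────────────┨r┃.html                  ┃ 
                      ┃r┃ig.json                ┃ 
                      ┃o┃/                      ┃ 
                      ┃o┃.go                    ┃ 
                      ┃ ┃p.py                   ┃ 
         ..           ┃━┛.md                    ┃ 
         ..           ┃s                        ┃ 
         ..           ┃                         ┃ 
         ..           ┃                         ┃ 
━━━━━━━━━━━━━━━━━━━━━━┛                         ┃ 


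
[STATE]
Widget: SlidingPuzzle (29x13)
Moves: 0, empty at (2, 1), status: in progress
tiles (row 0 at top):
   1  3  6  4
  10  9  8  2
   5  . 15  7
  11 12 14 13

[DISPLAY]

┌────┬────┬────┬────┐        
│  1 │  3 │  6 │  4 │        
├────┼────┼────┼────┤        
│ 10 │  9 │  8 │  2 │        
├────┼────┼────┼────┤        
│  5 │    │ 15 │  7 │        
├────┼────┼────┼────┤        
│ 11 │ 12 │ 14 │ 13 │        
└────┴────┴────┴────┘        
Moves: 0                     
                             
                             
                             


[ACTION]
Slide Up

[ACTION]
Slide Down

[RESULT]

┌────┬────┬────┬────┐        
│  1 │  3 │  6 │  4 │        
├────┼────┼────┼────┤        
│ 10 │  9 │  8 │  2 │        
├────┼────┼────┼────┤        
│  5 │    │ 15 │  7 │        
├────┼────┼────┼────┤        
│ 11 │ 12 │ 14 │ 13 │        
└────┴────┴────┴────┘        
Moves: 2                     
                             
                             
                             


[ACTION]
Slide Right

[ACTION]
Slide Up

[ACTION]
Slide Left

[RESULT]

┌────┬────┬────┬────┐        
│  1 │  3 │  6 │  4 │        
├────┼────┼────┼────┤        
│ 10 │  9 │  8 │  2 │        
├────┼────┼────┼────┤        
│ 11 │  5 │ 15 │  7 │        
├────┼────┼────┼────┤        
│ 12 │    │ 14 │ 13 │        
└────┴────┴────┴────┘        
Moves: 5                     
                             
                             
                             


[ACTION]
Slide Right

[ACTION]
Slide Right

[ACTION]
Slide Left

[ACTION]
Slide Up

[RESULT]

┌────┬────┬────┬────┐        
│  1 │  3 │  6 │  4 │        
├────┼────┼────┼────┤        
│ 10 │  9 │  8 │  2 │        
├────┼────┼────┼────┤        
│ 11 │  5 │ 15 │  7 │        
├────┼────┼────┼────┤        
│ 12 │    │ 14 │ 13 │        
└────┴────┴────┴────┘        
Moves: 7                     
                             
                             
                             


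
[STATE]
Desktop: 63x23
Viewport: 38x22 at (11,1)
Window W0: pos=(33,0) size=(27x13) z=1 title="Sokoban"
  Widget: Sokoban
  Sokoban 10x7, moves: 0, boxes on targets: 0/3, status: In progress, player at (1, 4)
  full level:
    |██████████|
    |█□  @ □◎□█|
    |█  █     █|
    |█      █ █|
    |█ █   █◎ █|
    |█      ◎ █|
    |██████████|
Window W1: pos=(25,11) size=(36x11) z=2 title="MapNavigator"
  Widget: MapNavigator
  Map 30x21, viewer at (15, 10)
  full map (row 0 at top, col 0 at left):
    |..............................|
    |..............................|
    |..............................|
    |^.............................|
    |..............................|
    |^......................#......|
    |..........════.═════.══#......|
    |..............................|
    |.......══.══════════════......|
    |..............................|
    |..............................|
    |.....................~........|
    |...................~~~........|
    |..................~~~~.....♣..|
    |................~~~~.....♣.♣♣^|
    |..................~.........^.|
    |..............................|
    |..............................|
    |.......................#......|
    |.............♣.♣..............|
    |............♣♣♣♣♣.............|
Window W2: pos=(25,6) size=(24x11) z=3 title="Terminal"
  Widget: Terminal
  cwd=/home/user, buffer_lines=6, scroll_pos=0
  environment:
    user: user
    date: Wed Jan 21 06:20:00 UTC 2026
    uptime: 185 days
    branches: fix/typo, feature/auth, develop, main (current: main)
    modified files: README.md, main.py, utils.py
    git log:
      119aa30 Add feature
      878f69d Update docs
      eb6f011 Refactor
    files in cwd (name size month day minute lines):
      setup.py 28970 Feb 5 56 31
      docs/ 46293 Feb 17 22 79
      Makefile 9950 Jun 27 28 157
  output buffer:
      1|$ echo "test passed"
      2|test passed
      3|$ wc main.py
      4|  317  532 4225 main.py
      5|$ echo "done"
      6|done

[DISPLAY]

                      ┃ Sokoban       
                      ┠───────────────
                      ┃██████████     
                      ┃█□  @ □◎□█     
                      ┃█  █     █     
              ┏━━━━━━━━━━━━━━━━━━━━━━┓
              ┃ Terminal             ┃
              ┠──────────────────────┨
              ┃$ echo "test passed"  ┃
              ┃test passed           ┃
              ┃$ wc main.py          ┃
              ┃  317  532 4225 main.p┃
              ┃$ echo "done"         ┃
              ┃done                  ┃
              ┃$ █                   ┃
              ┗━━━━━━━━━━━━━━━━━━━━━━┛
              ┃  ...............@.....
              ┃  .....................
              ┃  ...................~~
              ┃  ..................~~~
              ┗━━━━━━━━━━━━━━━━━━━━━━━
                                      


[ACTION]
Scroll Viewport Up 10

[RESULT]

                      ┏━━━━━━━━━━━━━━━
                      ┃ Sokoban       
                      ┠───────────────
                      ┃██████████     
                      ┃█□  @ □◎□█     
                      ┃█  █     █     
              ┏━━━━━━━━━━━━━━━━━━━━━━┓
              ┃ Terminal             ┃
              ┠──────────────────────┨
              ┃$ echo "test passed"  ┃
              ┃test passed           ┃
              ┃$ wc main.py          ┃
              ┃  317  532 4225 main.p┃
              ┃$ echo "done"         ┃
              ┃done                  ┃
              ┃$ █                   ┃
              ┗━━━━━━━━━━━━━━━━━━━━━━┛
              ┃  ...............@.....
              ┃  .....................
              ┃  ...................~~
              ┃  ..................~~~
              ┗━━━━━━━━━━━━━━━━━━━━━━━


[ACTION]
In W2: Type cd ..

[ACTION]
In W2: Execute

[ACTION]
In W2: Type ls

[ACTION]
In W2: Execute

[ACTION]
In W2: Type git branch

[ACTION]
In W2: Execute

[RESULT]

                      ┏━━━━━━━━━━━━━━━
                      ┃ Sokoban       
                      ┠───────────────
                      ┃██████████     
                      ┃█□  @ □◎□█     
                      ┃█  █     █     
              ┏━━━━━━━━━━━━━━━━━━━━━━┓
              ┃ Terminal             ┃
              ┠──────────────────────┨
              ┃setup.py  docs/  Makef┃
              ┃$ git branch          ┃
              ┃  fix/typo            ┃
              ┃  feature/auth        ┃
              ┃  develop             ┃
              ┃* main                ┃
              ┃$ █                   ┃
              ┗━━━━━━━━━━━━━━━━━━━━━━┛
              ┃  ...............@.....
              ┃  .....................
              ┃  ...................~~
              ┃  ..................~~~
              ┗━━━━━━━━━━━━━━━━━━━━━━━


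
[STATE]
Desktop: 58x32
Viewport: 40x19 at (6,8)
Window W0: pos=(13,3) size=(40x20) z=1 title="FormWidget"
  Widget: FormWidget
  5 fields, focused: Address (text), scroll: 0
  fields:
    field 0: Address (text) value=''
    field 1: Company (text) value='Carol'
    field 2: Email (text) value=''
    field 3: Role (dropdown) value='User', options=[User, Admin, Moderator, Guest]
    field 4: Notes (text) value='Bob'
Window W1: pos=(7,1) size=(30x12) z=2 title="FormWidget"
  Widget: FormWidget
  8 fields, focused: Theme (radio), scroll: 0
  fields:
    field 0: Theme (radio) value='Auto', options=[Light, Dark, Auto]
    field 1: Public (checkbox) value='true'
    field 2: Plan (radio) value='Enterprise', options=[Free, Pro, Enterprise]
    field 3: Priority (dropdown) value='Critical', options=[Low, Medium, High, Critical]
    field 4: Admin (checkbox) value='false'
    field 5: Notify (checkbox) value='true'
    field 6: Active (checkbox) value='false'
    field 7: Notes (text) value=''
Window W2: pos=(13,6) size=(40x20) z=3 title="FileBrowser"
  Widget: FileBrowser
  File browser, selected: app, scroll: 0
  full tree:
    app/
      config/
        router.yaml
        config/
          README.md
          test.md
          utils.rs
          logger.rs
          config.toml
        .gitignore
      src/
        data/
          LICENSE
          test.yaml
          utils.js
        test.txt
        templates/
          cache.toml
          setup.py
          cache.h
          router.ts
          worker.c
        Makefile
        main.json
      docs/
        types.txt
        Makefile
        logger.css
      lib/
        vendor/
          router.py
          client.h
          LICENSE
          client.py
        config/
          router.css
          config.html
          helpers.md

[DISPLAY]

 ┃  Adm┠────────────────────────────────
 ┃  Not┃> [-] app/                      
 ┃  Act┃    [+] config/                 
 ┃  Not┃    [+] src/                    
 ┗━━━━━┃    [+] docs/                   
       ┃    [+] lib/                    
       ┃                                
       ┃                                
       ┃                                
       ┃                                
       ┃                                
       ┃                                
       ┃                                
       ┃                                
       ┃                                
       ┃                                
       ┃                                
       ┗━━━━━━━━━━━━━━━━━━━━━━━━━━━━━━━━
                                        


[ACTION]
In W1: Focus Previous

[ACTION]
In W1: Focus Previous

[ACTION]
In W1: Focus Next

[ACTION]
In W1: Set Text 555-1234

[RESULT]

 ┃  Adm┠────────────────────────────────
 ┃  Not┃> [-] app/                      
 ┃  Act┃    [+] config/                 
 ┃> Not┃    [+] src/                    
 ┗━━━━━┃    [+] docs/                   
       ┃    [+] lib/                    
       ┃                                
       ┃                                
       ┃                                
       ┃                                
       ┃                                
       ┃                                
       ┃                                
       ┃                                
       ┃                                
       ┃                                
       ┃                                
       ┗━━━━━━━━━━━━━━━━━━━━━━━━━━━━━━━━
                                        


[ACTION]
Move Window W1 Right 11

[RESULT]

       ┠────────────────────────────────
       ┃> [-] app/                      
       ┃    [+] config/                 
       ┃    [+] src/                    
       ┃    [+] docs/                   
       ┃    [+] lib/                    
       ┃                                
       ┃                                
       ┃                                
       ┃                                
       ┃                                
       ┃                                
       ┃                                
       ┃                                
       ┃                                
       ┃                                
       ┃                                
       ┗━━━━━━━━━━━━━━━━━━━━━━━━━━━━━━━━
                                        


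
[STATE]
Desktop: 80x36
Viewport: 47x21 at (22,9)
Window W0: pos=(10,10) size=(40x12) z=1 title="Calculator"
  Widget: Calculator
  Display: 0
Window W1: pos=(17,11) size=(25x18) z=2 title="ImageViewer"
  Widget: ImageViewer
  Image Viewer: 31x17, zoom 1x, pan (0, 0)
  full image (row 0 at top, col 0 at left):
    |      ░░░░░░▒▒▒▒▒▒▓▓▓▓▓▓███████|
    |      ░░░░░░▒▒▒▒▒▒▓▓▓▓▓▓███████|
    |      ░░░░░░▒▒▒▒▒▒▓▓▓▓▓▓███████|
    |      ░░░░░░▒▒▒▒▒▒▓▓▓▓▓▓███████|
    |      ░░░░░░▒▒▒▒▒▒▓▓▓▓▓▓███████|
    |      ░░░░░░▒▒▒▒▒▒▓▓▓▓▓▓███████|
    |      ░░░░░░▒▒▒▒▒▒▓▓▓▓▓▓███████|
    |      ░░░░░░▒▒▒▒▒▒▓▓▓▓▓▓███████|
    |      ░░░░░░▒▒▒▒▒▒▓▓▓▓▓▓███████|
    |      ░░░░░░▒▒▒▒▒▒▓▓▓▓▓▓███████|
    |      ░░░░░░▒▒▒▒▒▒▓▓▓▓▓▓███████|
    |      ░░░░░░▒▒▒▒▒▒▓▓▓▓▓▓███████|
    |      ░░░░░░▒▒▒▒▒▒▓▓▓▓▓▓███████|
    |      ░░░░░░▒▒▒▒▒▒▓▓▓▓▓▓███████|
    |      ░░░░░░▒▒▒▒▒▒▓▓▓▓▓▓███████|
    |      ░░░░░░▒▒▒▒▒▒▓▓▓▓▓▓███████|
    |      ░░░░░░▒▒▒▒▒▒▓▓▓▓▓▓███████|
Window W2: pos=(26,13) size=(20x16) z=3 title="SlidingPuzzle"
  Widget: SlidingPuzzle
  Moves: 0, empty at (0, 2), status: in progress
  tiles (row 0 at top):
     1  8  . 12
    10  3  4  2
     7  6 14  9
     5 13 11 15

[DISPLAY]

                                               
━━━━━━━━━━━━━━━━━━━━━━━━━━━┓                   
━━━━━━━━━━━━━━━━━━━┓       ┃                   
geViewer           ┃───────┨                   
────┏━━━━━━━━━━━━━━━━━━┓  0┃                   
  ░░┃ SlidingPuzzle    ┃   ┃                   
  ░░┠──────────────────┨   ┃                   
  ░░┃┌────┬────┬────┬──┃   ┃                   
  ░░┃│  1 │  8 │    │ 1┃   ┃                   
  ░░┃├────┼────┼────┼──┃   ┃                   
  ░░┃│ 10 │  3 │  4 │  ┃   ┃                   
  ░░┃├────┼────┼────┼──┃   ┃                   
  ░░┃│  7 │  6 │ 14 │  ┃━━━┛                   
  ░░┃├────┼────┼────┼──┃                       
  ░░┃│  5 │ 13 │ 11 │ 1┃                       
  ░░┃└────┴────┴────┴──┃                       
  ░░┃Moves: 0          ┃                       
  ░░┃                  ┃                       
  ░░┃                  ┃                       
━━━━┗━━━━━━━━━━━━━━━━━━┛                       
                                               


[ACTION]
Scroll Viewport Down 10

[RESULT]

  ░░┠──────────────────┨   ┃                   
  ░░┃┌────┬────┬────┬──┃   ┃                   
  ░░┃│  1 │  8 │    │ 1┃   ┃                   
  ░░┃├────┼────┼────┼──┃   ┃                   
  ░░┃│ 10 │  3 │  4 │  ┃   ┃                   
  ░░┃├────┼────┼────┼──┃   ┃                   
  ░░┃│  7 │  6 │ 14 │  ┃━━━┛                   
  ░░┃├────┼────┼────┼──┃                       
  ░░┃│  5 │ 13 │ 11 │ 1┃                       
  ░░┃└────┴────┴────┴──┃                       
  ░░┃Moves: 0          ┃                       
  ░░┃                  ┃                       
  ░░┃                  ┃                       
━━━━┗━━━━━━━━━━━━━━━━━━┛                       
                                               
                                               
                                               
                                               
                                               
                                               
                                               


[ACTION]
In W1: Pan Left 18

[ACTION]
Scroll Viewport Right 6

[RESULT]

─────────────────┨   ┃                         
────┬────┬────┬──┃   ┃                         
  1 │  8 │    │ 1┃   ┃                         
────┼────┼────┼──┃   ┃                         
 10 │  3 │  4 │  ┃   ┃                         
────┼────┼────┼──┃   ┃                         
  7 │  6 │ 14 │  ┃━━━┛                         
────┼────┼────┼──┃                             
  5 │ 13 │ 11 │ 1┃                             
────┴────┴────┴──┃                             
oves: 0          ┃                             
                 ┃                             
                 ┃                             
━━━━━━━━━━━━━━━━━┛                             
                                               
                                               
                                               
                                               
                                               
                                               
                                               
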